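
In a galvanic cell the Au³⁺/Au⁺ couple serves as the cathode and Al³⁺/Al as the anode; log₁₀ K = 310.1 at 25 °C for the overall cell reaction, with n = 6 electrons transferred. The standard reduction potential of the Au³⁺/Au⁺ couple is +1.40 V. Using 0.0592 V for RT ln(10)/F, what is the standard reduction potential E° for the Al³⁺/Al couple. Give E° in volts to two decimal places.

-1.66 V

E°cell = (0.0592/n)·log K = (0.0592/6)(310.1) = +3.060 V.
Since Au³⁺/Au⁺ is the cathode and Al³⁺/Al the anode, E°cell = E°(Au³⁺/Au⁺) − E°(Al³⁺/Al).
So E°(Al³⁺/Al) = E°(Au³⁺/Au⁺) − E°cell = (+1.40) − (+3.060) = -1.66 V.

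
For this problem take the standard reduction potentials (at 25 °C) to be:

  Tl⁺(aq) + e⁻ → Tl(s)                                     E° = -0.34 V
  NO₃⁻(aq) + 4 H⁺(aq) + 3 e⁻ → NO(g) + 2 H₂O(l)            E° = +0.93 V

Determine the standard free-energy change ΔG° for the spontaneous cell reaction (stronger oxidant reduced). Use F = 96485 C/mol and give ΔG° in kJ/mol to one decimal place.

-367.6 kJ/mol

NO₃⁻/NO (E° = +0.93 V) is the cathode; Tl⁺/Tl (E° = -0.34 V) is the anode, so E°cell = +1.27 V.
Balancing electrons gives n = 3 (lcm of 3 and 1).
ΔG° = −nFE° = −(3)(96485)(+1.27) = -367,608 J = -367.6 kJ/mol.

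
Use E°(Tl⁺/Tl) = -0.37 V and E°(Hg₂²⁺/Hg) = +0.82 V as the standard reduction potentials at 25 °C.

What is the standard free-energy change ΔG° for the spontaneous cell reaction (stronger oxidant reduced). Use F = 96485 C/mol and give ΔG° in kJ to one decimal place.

Hg₂²⁺/Hg (E° = +0.82 V) is the cathode; Tl⁺/Tl (E° = -0.37 V) is the anode, so E°cell = +1.19 V.
Balancing electrons gives n = 2 (lcm of 2 and 1).
ΔG° = −nFE° = −(2)(96485)(+1.19) = -229,634 J = -229.6 kJ.

-229.6 kJ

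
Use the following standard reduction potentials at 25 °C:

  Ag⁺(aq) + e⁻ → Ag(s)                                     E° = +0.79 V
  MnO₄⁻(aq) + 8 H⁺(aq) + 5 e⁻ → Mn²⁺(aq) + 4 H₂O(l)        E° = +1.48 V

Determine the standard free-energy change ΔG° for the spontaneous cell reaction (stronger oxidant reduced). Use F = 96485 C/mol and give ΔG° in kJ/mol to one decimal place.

-332.9 kJ/mol

MnO₄⁻/Mn²⁺ (E° = +1.48 V) is the cathode; Ag⁺/Ag (E° = +0.79 V) is the anode, so E°cell = +0.69 V.
Balancing electrons gives n = 5 (lcm of 5 and 1).
ΔG° = −nFE° = −(5)(96485)(+0.69) = -332,873 J = -332.9 kJ/mol.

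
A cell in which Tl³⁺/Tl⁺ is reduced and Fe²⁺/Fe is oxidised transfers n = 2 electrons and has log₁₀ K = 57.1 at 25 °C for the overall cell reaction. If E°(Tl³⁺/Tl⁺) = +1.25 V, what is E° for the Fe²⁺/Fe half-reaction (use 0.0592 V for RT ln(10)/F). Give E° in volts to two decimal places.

E°cell = (0.0592/n)·log K = (0.0592/2)(57.1) = +1.690 V.
Since Tl³⁺/Tl⁺ is the cathode and Fe²⁺/Fe the anode, E°cell = E°(Tl³⁺/Tl⁺) − E°(Fe²⁺/Fe).
So E°(Fe²⁺/Fe) = E°(Tl³⁺/Tl⁺) − E°cell = (+1.25) − (+1.690) = -0.44 V.

-0.44 V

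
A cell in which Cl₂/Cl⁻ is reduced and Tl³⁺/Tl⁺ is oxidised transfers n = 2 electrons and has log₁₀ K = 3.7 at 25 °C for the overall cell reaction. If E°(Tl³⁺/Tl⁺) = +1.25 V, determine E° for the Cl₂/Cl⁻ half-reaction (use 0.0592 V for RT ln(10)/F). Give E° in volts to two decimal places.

E°cell = (0.0592/n)·log K = (0.0592/2)(3.7) = +0.110 V.
Since Cl₂/Cl⁻ is the cathode and Tl³⁺/Tl⁺ the anode, E°cell = E°(Cl₂/Cl⁻) − E°(Tl³⁺/Tl⁺).
So E°(Cl₂/Cl⁻) = E°cell + E°(Tl³⁺/Tl⁺) = +0.110 + (+1.25) = +1.36 V.

+1.36 V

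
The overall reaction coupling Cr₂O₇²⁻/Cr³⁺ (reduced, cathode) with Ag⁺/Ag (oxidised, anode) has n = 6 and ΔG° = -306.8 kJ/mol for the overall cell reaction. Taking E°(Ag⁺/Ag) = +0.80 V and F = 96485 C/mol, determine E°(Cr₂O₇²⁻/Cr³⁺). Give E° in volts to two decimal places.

+1.33 V

E°cell = −ΔG°/(nF) = −(-306.8×10³)/((6)(96485)) = +0.530 V.
Since Cr₂O₇²⁻/Cr³⁺ is the cathode and Ag⁺/Ag the anode, E°cell = E°(Cr₂O₇²⁻/Cr³⁺) − E°(Ag⁺/Ag).
So E°(Cr₂O₇²⁻/Cr³⁺) = E°cell + E°(Ag⁺/Ag) = +0.530 + (+0.80) = +1.33 V.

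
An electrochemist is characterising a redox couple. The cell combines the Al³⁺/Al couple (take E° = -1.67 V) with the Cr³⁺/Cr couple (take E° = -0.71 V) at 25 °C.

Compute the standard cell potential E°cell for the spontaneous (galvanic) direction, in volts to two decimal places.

+0.96 V

The Cr³⁺/Cr couple has the higher reduction potential, so it is the cathode; Al³⁺/Al is oxidised at the anode.
E°cell = E°(cathode) − E°(anode) = (-0.71) − (-1.67) = +0.96 V.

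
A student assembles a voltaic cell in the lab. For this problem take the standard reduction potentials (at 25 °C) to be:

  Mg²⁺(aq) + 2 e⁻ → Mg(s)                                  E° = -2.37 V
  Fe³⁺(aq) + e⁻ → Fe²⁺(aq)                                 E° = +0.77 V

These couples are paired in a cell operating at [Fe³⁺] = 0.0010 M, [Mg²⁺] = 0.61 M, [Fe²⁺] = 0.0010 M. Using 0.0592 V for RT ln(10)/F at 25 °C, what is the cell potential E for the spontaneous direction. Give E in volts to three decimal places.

+3.146 V

Fe³⁺/Fe²⁺ is the cathode (higher E°), Mg²⁺/Mg the anode: E°cell = +0.77 − (-2.37) = +3.14 V, n = 2.
Overall: 2 Fe³⁺(aq) + Mg(s) → 2 Fe²⁺(aq) + Mg²⁺(aq)
Q = [Fe²⁺]^2·[Mg²⁺] / ([Fe³⁺]^2); log Q = -0.215.
E = E° − (0.0592/n) log Q = +3.14 − (0.0592/2)(-0.215) = +3.146 V.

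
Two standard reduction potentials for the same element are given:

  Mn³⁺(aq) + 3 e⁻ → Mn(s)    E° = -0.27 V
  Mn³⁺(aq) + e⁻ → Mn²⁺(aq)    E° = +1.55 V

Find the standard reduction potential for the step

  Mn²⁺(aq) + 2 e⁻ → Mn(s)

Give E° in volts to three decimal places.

Sequential free energies add, so n₃E°₃ = n₁E°₁ + n₂E°₂.
With n₃ = 3, and the known step contributing 1×(+1.55) V, the unknown satisfies 2·E° = 3×(-0.27) − 1×(+1.55) = -2.360.
E° = -2.360 / 2 = -1.180 V.

-1.180 V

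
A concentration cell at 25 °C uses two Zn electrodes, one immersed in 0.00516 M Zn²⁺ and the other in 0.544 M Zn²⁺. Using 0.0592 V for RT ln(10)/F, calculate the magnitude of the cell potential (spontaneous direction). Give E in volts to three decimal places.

+0.060 V

For a concentration cell E°cell = 0. The 0.544 M side is the cathode (reduction is favoured where [Zn²⁺] is higher).
With n = 2, E = −(0.0592/2) log([Zn²⁺]ₐₙ/[Zn²⁺]꜀ₐₜ) = −(0.0592/2) log(0.00516/0.544) = −(0.0592/2)(-2.023) = +0.060 V.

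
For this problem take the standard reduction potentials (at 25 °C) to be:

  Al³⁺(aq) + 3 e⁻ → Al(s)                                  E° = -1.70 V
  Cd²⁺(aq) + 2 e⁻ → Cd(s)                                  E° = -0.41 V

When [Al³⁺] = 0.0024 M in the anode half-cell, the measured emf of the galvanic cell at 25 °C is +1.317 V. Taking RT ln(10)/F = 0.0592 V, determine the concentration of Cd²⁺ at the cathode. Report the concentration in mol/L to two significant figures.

0.15 M

Cd²⁺/Cd is the cathode, Al³⁺/Al the anode: E°cell = +1.29 V, n = 6.
Overall reaction: 3 Cd²⁺(aq) + 2 Al(s) → 3 Cd(s) + 2 Al³⁺(aq); Q = [Al³⁺]^2/[Cd²⁺]^3.
From E = E° − (0.0592/n) log Q: log Q = (E° − E)·n/0.0592 = (+1.29 − (+1.317))·6/0.0592 = -2.7365.
So 3·log[Cd²⁺] = 2·log(0.0024) − log Q = -5.2396 − (-2.7365) = -2.5031; log[Cd²⁺] = -2.5031 / 3 = -0.8344; [Cd²⁺] = 10^(-0.8344) ≈ 0.15 M.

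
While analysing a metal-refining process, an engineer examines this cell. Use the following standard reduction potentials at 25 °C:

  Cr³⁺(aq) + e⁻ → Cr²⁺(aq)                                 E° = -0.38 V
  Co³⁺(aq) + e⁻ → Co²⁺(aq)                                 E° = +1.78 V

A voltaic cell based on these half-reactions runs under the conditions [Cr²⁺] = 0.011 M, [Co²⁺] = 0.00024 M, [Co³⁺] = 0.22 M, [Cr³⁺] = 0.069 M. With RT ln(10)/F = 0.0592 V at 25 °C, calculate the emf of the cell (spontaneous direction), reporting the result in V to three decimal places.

Co³⁺/Co²⁺ is the cathode (higher E°), Cr³⁺/Cr²⁺ the anode: E°cell = +1.78 − (-0.38) = +2.16 V, n = 1.
Overall: Co³⁺(aq) + Cr²⁺(aq) → Co²⁺(aq) + Cr³⁺(aq)
Q = [Co²⁺]·[Cr³⁺] / ([Co³⁺]·[Cr²⁺]); log Q = -2.165.
E = E° − (0.0592/n) log Q = +2.16 − (0.0592/1)(-2.165) = +2.288 V.

+2.288 V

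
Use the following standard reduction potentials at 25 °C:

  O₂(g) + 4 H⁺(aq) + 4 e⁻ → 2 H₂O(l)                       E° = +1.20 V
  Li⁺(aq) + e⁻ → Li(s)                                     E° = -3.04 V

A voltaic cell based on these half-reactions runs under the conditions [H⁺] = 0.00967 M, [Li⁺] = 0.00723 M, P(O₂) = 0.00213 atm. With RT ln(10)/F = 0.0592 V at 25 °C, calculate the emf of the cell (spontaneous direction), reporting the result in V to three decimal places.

O₂/H₂O is the cathode (higher E°), Li⁺/Li the anode: E°cell = +1.20 − (-3.04) = +4.24 V, n = 4.
Overall: O₂(g) + 4 H⁺(aq) + 4 Li(s) → 2 H₂O(l) + 4 Li⁺(aq)
Q = [Li⁺]^4 / (P(O₂)·[H⁺]^4); log Q = 2.166.
E = E° − (0.0592/n) log Q = +4.24 − (0.0592/4)(2.166) = +4.208 V.

+4.208 V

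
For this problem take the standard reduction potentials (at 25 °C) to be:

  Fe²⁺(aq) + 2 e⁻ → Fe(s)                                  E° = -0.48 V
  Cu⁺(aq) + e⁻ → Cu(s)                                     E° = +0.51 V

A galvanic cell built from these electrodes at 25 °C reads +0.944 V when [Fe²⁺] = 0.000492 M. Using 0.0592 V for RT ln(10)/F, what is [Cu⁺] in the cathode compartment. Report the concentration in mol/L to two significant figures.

0.0037 M

Cu⁺/Cu is the cathode, Fe²⁺/Fe the anode: E°cell = +0.99 V, n = 2.
Overall reaction: 2 Cu⁺(aq) + Fe(s) → 2 Cu(s) + Fe²⁺(aq); Q = [Fe²⁺]^1/[Cu⁺]^2.
From E = E° − (0.0592/n) log Q: log Q = (E° − E)·n/0.0592 = (+0.99 − (+0.944))·2/0.0592 = 1.5541.
So 2·log[Cu⁺] = 1·log(0.000492) − log Q = -3.3080 − (1.5541) = -4.8621; log[Cu⁺] = -4.8621 / 2 = -2.4310; [Cu⁺] = 10^(-2.4310) ≈ 0.0037 M.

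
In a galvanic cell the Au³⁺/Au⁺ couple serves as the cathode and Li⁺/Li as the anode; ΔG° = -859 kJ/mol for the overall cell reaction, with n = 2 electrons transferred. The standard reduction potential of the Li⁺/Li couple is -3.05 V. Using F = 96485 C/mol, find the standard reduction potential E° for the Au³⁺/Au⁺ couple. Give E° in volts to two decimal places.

+1.40 V

E°cell = −ΔG°/(nF) = −(-859×10³)/((2)(96485)) = +4.451 V.
Since Au³⁺/Au⁺ is the cathode and Li⁺/Li the anode, E°cell = E°(Au³⁺/Au⁺) − E°(Li⁺/Li).
So E°(Au³⁺/Au⁺) = E°cell + E°(Li⁺/Li) = +4.451 + (-3.05) = +1.40 V.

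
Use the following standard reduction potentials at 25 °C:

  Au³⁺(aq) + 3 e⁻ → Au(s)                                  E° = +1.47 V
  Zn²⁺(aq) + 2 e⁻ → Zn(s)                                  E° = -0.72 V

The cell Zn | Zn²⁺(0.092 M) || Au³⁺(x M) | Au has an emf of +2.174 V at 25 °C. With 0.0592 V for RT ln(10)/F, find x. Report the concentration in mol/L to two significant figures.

Au³⁺/Au is the cathode, Zn²⁺/Zn the anode: E°cell = +2.19 V, n = 6.
Overall reaction: 2 Au³⁺(aq) + 3 Zn(s) → 2 Au(s) + 3 Zn²⁺(aq); Q = [Zn²⁺]^3/[Au³⁺]^2.
From E = E° − (0.0592/n) log Q: log Q = (E° − E)·n/0.0592 = (+2.19 − (+2.174))·6/0.0592 = 1.6216.
So 2·log[Au³⁺] = 3·log(0.092) − log Q = -3.1086 − (1.6216) = -4.7302; log[Au³⁺] = -4.7302 / 2 = -2.3651; [Au³⁺] = 10^(-2.3651) ≈ 0.0043 M.

0.0043 M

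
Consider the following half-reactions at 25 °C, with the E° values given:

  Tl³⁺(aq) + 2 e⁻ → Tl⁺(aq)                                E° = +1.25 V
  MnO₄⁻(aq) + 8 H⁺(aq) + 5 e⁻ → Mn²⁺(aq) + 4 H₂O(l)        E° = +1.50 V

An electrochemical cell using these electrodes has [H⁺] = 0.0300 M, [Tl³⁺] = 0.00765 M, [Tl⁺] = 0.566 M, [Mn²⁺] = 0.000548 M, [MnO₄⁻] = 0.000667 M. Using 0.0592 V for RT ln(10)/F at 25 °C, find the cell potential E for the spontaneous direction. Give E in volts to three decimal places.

MnO₄⁻/Mn²⁺ is the cathode (higher E°), Tl³⁺/Tl⁺ the anode: E°cell = +1.50 − (+1.25) = +0.25 V, n = 10.
Overall: 2 MnO₄⁻(aq) + 16 H⁺(aq) + 5 Tl⁺(aq) → 2 Mn²⁺(aq) + 8 H₂O(l) + 5 Tl³⁺(aq)
Q = [Mn²⁺]^2·[Tl³⁺]^5 / ([MnO₄⁻]^2·[H⁺]^16·[Tl⁺]^5); log Q = 14.850.
E = E° − (0.0592/n) log Q = +0.25 − (0.0592/10)(14.850) = +0.162 V.

+0.162 V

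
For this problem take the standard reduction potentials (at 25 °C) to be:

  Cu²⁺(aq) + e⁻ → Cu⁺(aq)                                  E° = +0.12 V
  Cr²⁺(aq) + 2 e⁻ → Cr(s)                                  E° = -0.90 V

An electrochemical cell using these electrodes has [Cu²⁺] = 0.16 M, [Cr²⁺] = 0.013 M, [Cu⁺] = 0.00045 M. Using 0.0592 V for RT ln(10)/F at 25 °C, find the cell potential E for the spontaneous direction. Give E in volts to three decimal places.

+1.227 V

Cu²⁺/Cu⁺ is the cathode (higher E°), Cr²⁺/Cr the anode: E°cell = +0.12 − (-0.90) = +1.02 V, n = 2.
Overall: 2 Cu²⁺(aq) + Cr(s) → 2 Cu⁺(aq) + Cr²⁺(aq)
Q = [Cu⁺]^2·[Cr²⁺] / ([Cu²⁺]^2); log Q = -6.988.
E = E° − (0.0592/n) log Q = +1.02 − (0.0592/2)(-6.988) = +1.227 V.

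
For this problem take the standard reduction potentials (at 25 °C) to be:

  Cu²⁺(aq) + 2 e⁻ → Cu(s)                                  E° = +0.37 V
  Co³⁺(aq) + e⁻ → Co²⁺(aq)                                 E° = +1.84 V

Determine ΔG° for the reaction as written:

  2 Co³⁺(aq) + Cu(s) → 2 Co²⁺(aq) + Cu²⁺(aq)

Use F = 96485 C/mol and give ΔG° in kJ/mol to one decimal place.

-283.7 kJ/mol

As written, Co³⁺/Co²⁺ is reduced (cathode) and Cu²⁺/Cu is oxidised (anode), so E°cell = (+1.84) − (+0.37) = +1.47 V.
Balancing electrons gives n = 2.
ΔG° = −nFE° = −(2)(96485)(+1.47) = -283,666 J = -283.7 kJ/mol.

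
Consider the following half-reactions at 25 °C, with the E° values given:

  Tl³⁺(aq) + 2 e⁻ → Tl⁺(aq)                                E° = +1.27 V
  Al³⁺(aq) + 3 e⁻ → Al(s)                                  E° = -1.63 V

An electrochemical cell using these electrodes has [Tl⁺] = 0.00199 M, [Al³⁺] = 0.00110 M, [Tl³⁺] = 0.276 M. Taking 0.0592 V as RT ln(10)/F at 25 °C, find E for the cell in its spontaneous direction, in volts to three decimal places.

+3.022 V

Tl³⁺/Tl⁺ is the cathode (higher E°), Al³⁺/Al the anode: E°cell = +1.27 − (-1.63) = +2.90 V, n = 6.
Overall: 3 Tl³⁺(aq) + 2 Al(s) → 3 Tl⁺(aq) + 2 Al³⁺(aq)
Q = [Tl⁺]^3·[Al³⁺]^2 / ([Tl³⁺]^3); log Q = -12.343.
E = E° − (0.0592/n) log Q = +2.90 − (0.0592/6)(-12.343) = +3.022 V.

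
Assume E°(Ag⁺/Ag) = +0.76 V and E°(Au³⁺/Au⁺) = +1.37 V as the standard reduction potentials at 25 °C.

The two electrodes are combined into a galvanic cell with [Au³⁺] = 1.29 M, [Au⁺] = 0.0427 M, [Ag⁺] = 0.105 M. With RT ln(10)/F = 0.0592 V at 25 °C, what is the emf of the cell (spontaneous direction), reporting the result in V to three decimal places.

Au³⁺/Au⁺ is the cathode (higher E°), Ag⁺/Ag the anode: E°cell = +1.37 − (+0.76) = +0.61 V, n = 2.
Overall: Au³⁺(aq) + 2 Ag(s) → Au⁺(aq) + 2 Ag⁺(aq)
Q = [Au⁺]·[Ag⁺]^2 / ([Au³⁺]); log Q = -3.438.
E = E° − (0.0592/n) log Q = +0.61 − (0.0592/2)(-3.438) = +0.712 V.

+0.712 V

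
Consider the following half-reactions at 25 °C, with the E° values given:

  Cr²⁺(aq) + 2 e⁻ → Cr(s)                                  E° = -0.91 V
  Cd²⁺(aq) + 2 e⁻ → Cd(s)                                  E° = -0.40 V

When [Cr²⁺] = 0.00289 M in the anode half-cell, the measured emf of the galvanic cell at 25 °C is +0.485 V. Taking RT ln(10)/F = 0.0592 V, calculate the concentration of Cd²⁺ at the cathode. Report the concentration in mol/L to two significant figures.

Cd²⁺/Cd is the cathode, Cr²⁺/Cr the anode: E°cell = +0.51 V, n = 2.
Overall reaction: Cd²⁺(aq) + Cr(s) → Cd(s) + Cr²⁺(aq); Q = [Cr²⁺]^1/[Cd²⁺]^1.
From E = E° − (0.0592/n) log Q: log Q = (E° − E)·n/0.0592 = (+0.51 − (+0.485))·2/0.0592 = 0.8446.
So 1·log[Cd²⁺] = 1·log(0.00289) − log Q = -2.5391 − (0.8446) = -3.3837; [Cd²⁺] = 10^(-3.3837) ≈ 0.00041 M.

0.00041 M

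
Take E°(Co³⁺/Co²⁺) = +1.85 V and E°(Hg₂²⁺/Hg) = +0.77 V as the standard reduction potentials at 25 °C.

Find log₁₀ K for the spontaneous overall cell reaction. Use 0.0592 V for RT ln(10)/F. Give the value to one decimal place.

Cathode: Co³⁺/Co²⁺; anode: Hg₂²⁺/Hg. E°cell = +1.08 V, n = 2.
log K = nE°cell / 0.0592 = (2)(+1.08) / 0.0592 = 36.5.

36.5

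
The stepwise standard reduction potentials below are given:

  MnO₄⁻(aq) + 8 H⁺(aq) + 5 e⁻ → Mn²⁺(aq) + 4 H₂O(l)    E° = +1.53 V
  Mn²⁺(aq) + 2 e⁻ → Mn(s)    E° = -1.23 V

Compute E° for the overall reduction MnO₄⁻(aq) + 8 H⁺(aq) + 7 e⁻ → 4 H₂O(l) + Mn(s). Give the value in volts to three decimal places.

Standard free energies of sequential steps add: ΔG°₃ = ΔG°₁ + ΔG°₂, so n₃E°₃ = n₁E°₁ + n₂E°₂.
E°₃ = (5×+1.53 + 2×-1.23) / 7 = (+5.190) / 7 = +0.741 V.

+0.741 V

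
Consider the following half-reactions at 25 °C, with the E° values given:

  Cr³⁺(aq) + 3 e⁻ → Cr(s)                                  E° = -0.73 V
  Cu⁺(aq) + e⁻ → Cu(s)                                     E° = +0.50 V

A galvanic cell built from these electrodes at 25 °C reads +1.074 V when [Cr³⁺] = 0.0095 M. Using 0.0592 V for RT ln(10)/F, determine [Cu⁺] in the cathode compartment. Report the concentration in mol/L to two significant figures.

Cu⁺/Cu is the cathode, Cr³⁺/Cr the anode: E°cell = +1.23 V, n = 3.
Overall reaction: 3 Cu⁺(aq) + Cr(s) → 3 Cu(s) + Cr³⁺(aq); Q = [Cr³⁺]^1/[Cu⁺]^3.
From E = E° − (0.0592/n) log Q: log Q = (E° − E)·n/0.0592 = (+1.23 − (+1.074))·3/0.0592 = 7.9054.
So 3·log[Cu⁺] = 1·log(0.0095) − log Q = -2.0223 − (7.9054) = -9.9277; log[Cu⁺] = -9.9277 / 3 = -3.3092; [Cu⁺] = 10^(-3.3092) ≈ 0.00049 M.

0.00049 M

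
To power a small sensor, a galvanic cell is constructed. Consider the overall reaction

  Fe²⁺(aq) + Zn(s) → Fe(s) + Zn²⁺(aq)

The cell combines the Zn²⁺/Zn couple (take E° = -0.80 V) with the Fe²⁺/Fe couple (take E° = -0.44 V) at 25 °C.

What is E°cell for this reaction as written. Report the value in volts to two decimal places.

The Fe²⁺/Fe couple has the higher reduction potential, so it is the cathode; Zn²⁺/Zn is oxidised at the anode.
E°cell = E°(cathode) − E°(anode) = (-0.44) − (-0.80) = +0.36 V.

+0.36 V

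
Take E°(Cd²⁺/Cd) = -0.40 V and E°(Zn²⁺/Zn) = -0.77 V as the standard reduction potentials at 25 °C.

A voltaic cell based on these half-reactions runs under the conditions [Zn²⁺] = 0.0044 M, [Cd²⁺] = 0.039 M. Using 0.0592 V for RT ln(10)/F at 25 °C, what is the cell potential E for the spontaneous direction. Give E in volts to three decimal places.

Cd²⁺/Cd is the cathode (higher E°), Zn²⁺/Zn the anode: E°cell = -0.40 − (-0.77) = +0.37 V, n = 2.
Overall: Cd²⁺(aq) + Zn(s) → Cd(s) + Zn²⁺(aq)
Q = [Zn²⁺] / ([Cd²⁺]); log Q = -0.948.
E = E° − (0.0592/n) log Q = +0.37 − (0.0592/2)(-0.948) = +0.398 V.

+0.398 V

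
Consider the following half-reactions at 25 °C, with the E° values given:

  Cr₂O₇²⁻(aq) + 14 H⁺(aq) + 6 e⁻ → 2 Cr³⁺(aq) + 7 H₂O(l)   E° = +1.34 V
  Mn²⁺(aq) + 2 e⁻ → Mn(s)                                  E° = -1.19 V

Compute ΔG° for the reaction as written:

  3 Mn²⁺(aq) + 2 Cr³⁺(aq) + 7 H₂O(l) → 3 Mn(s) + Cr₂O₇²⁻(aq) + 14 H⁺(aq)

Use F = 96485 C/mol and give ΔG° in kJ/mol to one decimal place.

As written, Mn²⁺/Mn is reduced (cathode) and Cr₂O₇²⁻/Cr³⁺ is oxidised (anode), so E°cell = (-1.19) − (+1.34) = -2.53 V.
Balancing electrons gives n = 6.
ΔG° = −nFE° = −(6)(96485)(-2.53) = 1,464,642 J = +1464.6 kJ/mol.

+1464.6 kJ/mol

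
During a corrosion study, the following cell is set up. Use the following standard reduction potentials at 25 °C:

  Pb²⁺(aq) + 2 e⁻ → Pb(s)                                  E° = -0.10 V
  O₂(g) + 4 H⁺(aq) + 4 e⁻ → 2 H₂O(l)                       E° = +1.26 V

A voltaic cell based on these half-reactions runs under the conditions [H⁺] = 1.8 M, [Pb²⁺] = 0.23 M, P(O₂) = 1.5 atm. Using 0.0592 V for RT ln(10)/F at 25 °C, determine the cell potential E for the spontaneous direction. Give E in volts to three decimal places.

+1.397 V

O₂/H₂O is the cathode (higher E°), Pb²⁺/Pb the anode: E°cell = +1.26 − (-0.10) = +1.36 V, n = 4.
Overall: O₂(g) + 4 H⁺(aq) + 2 Pb(s) → 2 H₂O(l) + 2 Pb²⁺(aq)
Q = [Pb²⁺]^2 / (P(O₂)·[H⁺]^4); log Q = -2.474.
E = E° − (0.0592/n) log Q = +1.36 − (0.0592/4)(-2.474) = +1.397 V.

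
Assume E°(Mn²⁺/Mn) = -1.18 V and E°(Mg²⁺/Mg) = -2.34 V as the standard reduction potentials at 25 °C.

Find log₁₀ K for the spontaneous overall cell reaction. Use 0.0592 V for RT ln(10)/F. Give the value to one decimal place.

Cathode: Mn²⁺/Mn; anode: Mg²⁺/Mg. E°cell = +1.16 V, n = 2.
log K = nE°cell / 0.0592 = (2)(+1.16) / 0.0592 = 39.2.

39.2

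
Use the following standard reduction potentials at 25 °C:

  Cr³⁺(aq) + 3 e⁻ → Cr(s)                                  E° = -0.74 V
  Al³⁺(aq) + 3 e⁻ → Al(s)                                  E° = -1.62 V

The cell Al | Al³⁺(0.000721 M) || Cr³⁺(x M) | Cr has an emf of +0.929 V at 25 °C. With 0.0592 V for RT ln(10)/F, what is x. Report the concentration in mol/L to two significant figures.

Cr³⁺/Cr is the cathode, Al³⁺/Al the anode: E°cell = +0.88 V, n = 3.
Overall reaction: Cr³⁺(aq) + Al(s) → Cr(s) + Al³⁺(aq); Q = [Al³⁺]^1/[Cr³⁺]^1.
From E = E° − (0.0592/n) log Q: log Q = (E° − E)·n/0.0592 = (+0.88 − (+0.929))·3/0.0592 = -2.4831.
So 1·log[Cr³⁺] = 1·log(0.000721) − log Q = -3.1421 − (-2.4831) = -0.6590; [Cr³⁺] = 10^(-0.6590) ≈ 0.22 M.

0.22 M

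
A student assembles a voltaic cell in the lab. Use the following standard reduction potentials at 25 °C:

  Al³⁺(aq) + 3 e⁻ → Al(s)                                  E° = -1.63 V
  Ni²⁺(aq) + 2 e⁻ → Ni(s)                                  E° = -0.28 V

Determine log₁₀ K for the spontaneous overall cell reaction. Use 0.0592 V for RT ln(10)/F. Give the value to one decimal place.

136.8

Cathode: Ni²⁺/Ni; anode: Al³⁺/Al. E°cell = +1.35 V, n = 6.
log K = nE°cell / 0.0592 = (6)(+1.35) / 0.0592 = 136.8.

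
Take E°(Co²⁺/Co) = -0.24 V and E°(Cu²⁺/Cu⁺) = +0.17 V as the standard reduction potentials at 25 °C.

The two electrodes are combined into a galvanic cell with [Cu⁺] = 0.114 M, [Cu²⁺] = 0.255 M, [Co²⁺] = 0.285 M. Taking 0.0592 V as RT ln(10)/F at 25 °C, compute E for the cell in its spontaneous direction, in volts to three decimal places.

Cu²⁺/Cu⁺ is the cathode (higher E°), Co²⁺/Co the anode: E°cell = +0.17 − (-0.24) = +0.41 V, n = 2.
Overall: 2 Cu²⁺(aq) + Co(s) → 2 Cu⁺(aq) + Co²⁺(aq)
Q = [Cu⁺]^2·[Co²⁺] / ([Cu²⁺]^2); log Q = -1.244.
E = E° − (0.0592/n) log Q = +0.41 − (0.0592/2)(-1.244) = +0.447 V.

+0.447 V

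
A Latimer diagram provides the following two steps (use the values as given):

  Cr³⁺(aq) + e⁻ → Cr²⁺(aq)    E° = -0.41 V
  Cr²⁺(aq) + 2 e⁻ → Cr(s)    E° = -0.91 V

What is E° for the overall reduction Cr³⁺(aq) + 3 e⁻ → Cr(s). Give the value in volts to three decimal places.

Standard free energies of sequential steps add: ΔG°₃ = ΔG°₁ + ΔG°₂, so n₃E°₃ = n₁E°₁ + n₂E°₂.
E°₃ = (1×-0.41 + 2×-0.91) / 3 = (-2.230) / 3 = -0.743 V.

-0.743 V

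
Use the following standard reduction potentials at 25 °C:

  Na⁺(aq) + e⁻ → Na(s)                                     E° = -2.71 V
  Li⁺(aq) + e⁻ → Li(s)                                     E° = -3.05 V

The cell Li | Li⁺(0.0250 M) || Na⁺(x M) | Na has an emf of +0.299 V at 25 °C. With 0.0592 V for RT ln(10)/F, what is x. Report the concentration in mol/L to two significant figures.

Na⁺/Na is the cathode, Li⁺/Li the anode: E°cell = +0.34 V, n = 1.
Overall reaction: Na⁺(aq) + Li(s) → Na(s) + Li⁺(aq); Q = [Li⁺]^1/[Na⁺]^1.
From E = E° − (0.0592/n) log Q: log Q = (E° − E)·n/0.0592 = (+0.34 − (+0.299))·1/0.0592 = 0.6926.
So 1·log[Na⁺] = 1·log(0.025) − log Q = -1.6021 − (0.6926) = -2.2947; [Na⁺] = 10^(-2.2947) ≈ 0.0051 M.

0.0051 M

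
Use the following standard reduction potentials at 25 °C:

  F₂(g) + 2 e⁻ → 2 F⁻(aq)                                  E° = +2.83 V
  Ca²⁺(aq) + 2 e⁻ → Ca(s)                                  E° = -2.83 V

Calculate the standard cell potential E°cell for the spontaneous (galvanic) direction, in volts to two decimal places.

+5.66 V

The F₂/F⁻ couple has the higher reduction potential, so it is the cathode; Ca²⁺/Ca is oxidised at the anode.
E°cell = E°(cathode) − E°(anode) = (+2.83) − (-2.83) = +5.66 V.
Since E°cell > 0, the reaction is spontaneous under standard conditions.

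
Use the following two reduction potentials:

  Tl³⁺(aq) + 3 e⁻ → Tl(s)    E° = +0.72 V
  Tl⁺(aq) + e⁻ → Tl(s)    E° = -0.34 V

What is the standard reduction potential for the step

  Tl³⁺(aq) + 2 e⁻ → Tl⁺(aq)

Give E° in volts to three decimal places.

Sequential free energies add, so n₃E°₃ = n₁E°₁ + n₂E°₂.
With n₃ = 3, and the known step contributing 1×(-0.34) V, the unknown satisfies 2·E° = 3×(+0.72) − 1×(-0.34) = +2.500.
E° = +2.500 / 2 = +1.250 V.

+1.250 V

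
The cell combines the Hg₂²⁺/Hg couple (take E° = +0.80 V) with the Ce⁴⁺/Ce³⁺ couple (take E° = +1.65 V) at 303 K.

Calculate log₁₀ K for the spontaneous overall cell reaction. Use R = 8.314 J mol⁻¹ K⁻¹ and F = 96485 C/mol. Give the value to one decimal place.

28.3

Cathode: Ce⁴⁺/Ce³⁺; anode: Hg₂²⁺/Hg. E°cell = (+1.65) − (+0.80) = +0.85 V, with n = 2.
ΔG° = −nFE° = −RT ln K, so ln K = nFE°/(RT) = (2)(96485)(+0.85) / ((8.314)(303)) = 65.111.
log₁₀ K = 65.111 / ln 10 = 28.3.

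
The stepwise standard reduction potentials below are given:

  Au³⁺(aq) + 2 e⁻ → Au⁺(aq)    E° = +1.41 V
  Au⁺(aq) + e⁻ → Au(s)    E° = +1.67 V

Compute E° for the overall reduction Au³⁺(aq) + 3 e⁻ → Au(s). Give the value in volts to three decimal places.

Adding the free-energy changes (−nFE°) of the two steps gives −n₃FE°₃ = −n₁FE°₁ − n₂FE°₂.
E°₃ = (2×+1.41 + 1×+1.67) / 3 = (+4.490) / 3 = +1.497 V.

+1.497 V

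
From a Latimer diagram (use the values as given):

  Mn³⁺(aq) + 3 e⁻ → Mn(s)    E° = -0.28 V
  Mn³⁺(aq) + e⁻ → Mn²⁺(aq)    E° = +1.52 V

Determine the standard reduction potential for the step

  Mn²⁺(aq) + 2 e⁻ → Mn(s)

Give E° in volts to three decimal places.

Sequential free energies add, so n₃E°₃ = n₁E°₁ + n₂E°₂.
With n₃ = 3, and the known step contributing 1×(+1.52) V, the unknown satisfies 2·E° = 3×(-0.28) − 1×(+1.52) = -2.360.
E° = -2.360 / 2 = -1.180 V.

-1.180 V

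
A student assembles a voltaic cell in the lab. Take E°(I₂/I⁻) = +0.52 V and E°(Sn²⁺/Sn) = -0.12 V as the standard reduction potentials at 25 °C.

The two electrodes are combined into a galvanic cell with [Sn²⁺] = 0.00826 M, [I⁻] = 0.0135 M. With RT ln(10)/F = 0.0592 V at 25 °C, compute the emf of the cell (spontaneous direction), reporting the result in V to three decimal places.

+0.812 V

I₂/I⁻ is the cathode (higher E°), Sn²⁺/Sn the anode: E°cell = +0.52 − (-0.12) = +0.64 V, n = 2.
Overall: I₂(s) + Sn(s) → 2 I⁻(aq) + Sn²⁺(aq)
Q = [I⁻]^2·[Sn²⁺]; log Q = -5.822.
E = E° − (0.0592/n) log Q = +0.64 − (0.0592/2)(-5.822) = +0.812 V.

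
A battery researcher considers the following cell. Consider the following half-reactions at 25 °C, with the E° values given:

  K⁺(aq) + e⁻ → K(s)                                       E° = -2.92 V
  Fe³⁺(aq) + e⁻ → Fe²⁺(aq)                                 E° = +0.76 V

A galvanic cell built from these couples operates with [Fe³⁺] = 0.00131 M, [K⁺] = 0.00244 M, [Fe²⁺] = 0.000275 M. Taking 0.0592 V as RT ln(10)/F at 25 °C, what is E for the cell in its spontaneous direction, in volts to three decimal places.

+3.875 V

Fe³⁺/Fe²⁺ is the cathode (higher E°), K⁺/K the anode: E°cell = +0.76 − (-2.92) = +3.68 V, n = 1.
Overall: Fe³⁺(aq) + K(s) → Fe²⁺(aq) + K⁺(aq)
Q = [Fe²⁺]·[K⁺] / ([Fe³⁺]); log Q = -3.291.
E = E° − (0.0592/n) log Q = +3.68 − (0.0592/1)(-3.291) = +3.875 V.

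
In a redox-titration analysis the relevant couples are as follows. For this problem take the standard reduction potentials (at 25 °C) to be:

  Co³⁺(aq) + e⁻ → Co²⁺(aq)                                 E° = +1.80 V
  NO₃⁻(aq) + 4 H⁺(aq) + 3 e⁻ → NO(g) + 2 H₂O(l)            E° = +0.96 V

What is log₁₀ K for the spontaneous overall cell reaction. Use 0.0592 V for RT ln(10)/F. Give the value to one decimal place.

Cathode: Co³⁺/Co²⁺; anode: NO₃⁻/NO. E°cell = +0.84 V, n = 3.
log K = nE°cell / 0.0592 = (3)(+0.84) / 0.0592 = 42.6.

42.6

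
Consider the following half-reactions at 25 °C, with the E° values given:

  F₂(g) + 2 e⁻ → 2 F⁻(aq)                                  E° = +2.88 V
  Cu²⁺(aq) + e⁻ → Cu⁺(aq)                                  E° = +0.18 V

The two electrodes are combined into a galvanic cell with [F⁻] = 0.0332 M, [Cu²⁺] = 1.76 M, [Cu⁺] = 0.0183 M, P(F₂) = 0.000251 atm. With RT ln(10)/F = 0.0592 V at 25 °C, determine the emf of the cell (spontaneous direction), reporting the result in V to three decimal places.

F₂/F⁻ is the cathode (higher E°), Cu²⁺/Cu⁺ the anode: E°cell = +2.88 − (+0.18) = +2.70 V, n = 2.
Overall: F₂(g) + 2 Cu⁺(aq) → 2 F⁻(aq) + 2 Cu²⁺(aq)
Q = [F⁻]^2·[Cu²⁺]^2 / (P(F₂)·[Cu⁺]^2); log Q = 4.609.
E = E° − (0.0592/n) log Q = +2.70 − (0.0592/2)(4.609) = +2.564 V.

+2.564 V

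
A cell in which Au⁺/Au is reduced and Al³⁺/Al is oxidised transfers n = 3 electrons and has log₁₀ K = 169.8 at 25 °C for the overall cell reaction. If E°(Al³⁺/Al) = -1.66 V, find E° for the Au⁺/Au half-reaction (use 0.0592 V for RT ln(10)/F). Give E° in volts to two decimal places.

E°cell = (0.0592/n)·log K = (0.0592/3)(169.8) = +3.351 V.
Since Au⁺/Au is the cathode and Al³⁺/Al the anode, E°cell = E°(Au⁺/Au) − E°(Al³⁺/Al).
So E°(Au⁺/Au) = E°cell + E°(Al³⁺/Al) = +3.351 + (-1.66) = +1.69 V.

+1.69 V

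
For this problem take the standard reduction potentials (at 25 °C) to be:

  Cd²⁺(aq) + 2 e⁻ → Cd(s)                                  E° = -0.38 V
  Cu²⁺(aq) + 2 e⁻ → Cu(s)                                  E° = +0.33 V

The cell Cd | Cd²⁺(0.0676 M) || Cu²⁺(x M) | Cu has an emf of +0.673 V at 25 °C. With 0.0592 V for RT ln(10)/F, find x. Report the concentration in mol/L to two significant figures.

Cu²⁺/Cu is the cathode, Cd²⁺/Cd the anode: E°cell = +0.71 V, n = 2.
Overall reaction: Cu²⁺(aq) + Cd(s) → Cu(s) + Cd²⁺(aq); Q = [Cd²⁺]^1/[Cu²⁺]^1.
From E = E° − (0.0592/n) log Q: log Q = (E° − E)·n/0.0592 = (+0.71 − (+0.673))·2/0.0592 = 1.2500.
So 1·log[Cu²⁺] = 1·log(0.0676) − log Q = -1.1701 − (1.2500) = -2.4201; [Cu²⁺] = 10^(-2.4201) ≈ 0.0038 M.

0.0038 M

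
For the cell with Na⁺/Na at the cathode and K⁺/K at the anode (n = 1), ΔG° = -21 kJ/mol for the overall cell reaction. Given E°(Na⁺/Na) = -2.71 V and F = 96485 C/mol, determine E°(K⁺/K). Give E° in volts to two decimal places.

-2.93 V

E°cell = −ΔG°/(nF) = −(-21×10³)/((1)(96485)) = +0.218 V.
Since Na⁺/Na is the cathode and K⁺/K the anode, E°cell = E°(Na⁺/Na) − E°(K⁺/K).
So E°(K⁺/K) = E°(Na⁺/Na) − E°cell = (-2.71) − (+0.218) = -2.93 V.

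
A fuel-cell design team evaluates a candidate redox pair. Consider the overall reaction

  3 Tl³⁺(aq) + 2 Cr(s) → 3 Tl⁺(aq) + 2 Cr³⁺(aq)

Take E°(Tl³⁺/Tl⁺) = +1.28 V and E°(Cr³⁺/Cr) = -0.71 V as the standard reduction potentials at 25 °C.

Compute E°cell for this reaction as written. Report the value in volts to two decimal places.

The Tl³⁺/Tl⁺ couple has the higher reduction potential, so it is the cathode; Cr³⁺/Cr is oxidised at the anode.
E°cell = E°(cathode) − E°(anode) = (+1.28) − (-0.71) = +1.99 V.
Since E°cell > 0, the reaction is spontaneous under standard conditions.

+1.99 V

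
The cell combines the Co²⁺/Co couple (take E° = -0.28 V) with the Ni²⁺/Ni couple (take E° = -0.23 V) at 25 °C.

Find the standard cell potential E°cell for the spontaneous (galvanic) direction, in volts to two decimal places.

+0.05 V

The Ni²⁺/Ni couple has the higher reduction potential, so it is the cathode; Co²⁺/Co is oxidised at the anode.
E°cell = E°(cathode) − E°(anode) = (-0.23) − (-0.28) = +0.05 V.
Since E°cell > 0, the reaction is spontaneous under standard conditions.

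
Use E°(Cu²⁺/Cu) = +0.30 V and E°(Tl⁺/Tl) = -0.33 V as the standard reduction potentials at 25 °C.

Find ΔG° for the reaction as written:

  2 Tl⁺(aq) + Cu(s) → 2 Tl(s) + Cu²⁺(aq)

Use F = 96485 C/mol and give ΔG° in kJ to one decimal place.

+121.6 kJ

As written, Tl⁺/Tl is reduced (cathode) and Cu²⁺/Cu is oxidised (anode), so E°cell = (-0.33) − (+0.30) = -0.63 V.
Balancing electrons gives n = 2.
ΔG° = −nFE° = −(2)(96485)(-0.63) = 121,571 J = +121.6 kJ.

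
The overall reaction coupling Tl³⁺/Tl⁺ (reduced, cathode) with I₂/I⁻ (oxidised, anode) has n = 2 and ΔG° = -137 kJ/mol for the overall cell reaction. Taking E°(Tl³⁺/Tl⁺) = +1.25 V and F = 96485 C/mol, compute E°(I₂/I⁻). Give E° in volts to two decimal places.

+0.54 V

E°cell = −ΔG°/(nF) = −(-137×10³)/((2)(96485)) = +0.710 V.
Since Tl³⁺/Tl⁺ is the cathode and I₂/I⁻ the anode, E°cell = E°(Tl³⁺/Tl⁺) − E°(I₂/I⁻).
So E°(I₂/I⁻) = E°(Tl³⁺/Tl⁺) − E°cell = (+1.25) − (+0.710) = +0.54 V.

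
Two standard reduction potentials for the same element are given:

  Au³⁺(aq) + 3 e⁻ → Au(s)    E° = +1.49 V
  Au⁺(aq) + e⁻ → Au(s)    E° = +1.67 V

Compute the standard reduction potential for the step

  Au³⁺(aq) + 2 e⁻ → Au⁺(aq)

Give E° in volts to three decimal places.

+1.400 V

Sequential free energies add, so n₃E°₃ = n₁E°₁ + n₂E°₂.
With n₃ = 3, and the known step contributing 1×(+1.67) V, the unknown satisfies 2·E° = 3×(+1.49) − 1×(+1.67) = +2.800.
E° = +2.800 / 2 = +1.400 V.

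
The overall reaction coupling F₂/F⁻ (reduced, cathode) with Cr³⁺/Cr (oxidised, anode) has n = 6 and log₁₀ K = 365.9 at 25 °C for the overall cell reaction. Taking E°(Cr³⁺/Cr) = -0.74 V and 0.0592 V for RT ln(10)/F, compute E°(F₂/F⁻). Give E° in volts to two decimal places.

+2.87 V

E°cell = (0.0592/n)·log K = (0.0592/6)(365.9) = +3.610 V.
Since F₂/F⁻ is the cathode and Cr³⁺/Cr the anode, E°cell = E°(F₂/F⁻) − E°(Cr³⁺/Cr).
So E°(F₂/F⁻) = E°cell + E°(Cr³⁺/Cr) = +3.610 + (-0.74) = +2.87 V.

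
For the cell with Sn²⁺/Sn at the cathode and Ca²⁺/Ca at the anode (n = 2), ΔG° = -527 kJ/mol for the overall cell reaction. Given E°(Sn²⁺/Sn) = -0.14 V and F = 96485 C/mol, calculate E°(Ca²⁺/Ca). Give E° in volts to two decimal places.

E°cell = −ΔG°/(nF) = −(-527×10³)/((2)(96485)) = +2.731 V.
Since Sn²⁺/Sn is the cathode and Ca²⁺/Ca the anode, E°cell = E°(Sn²⁺/Sn) − E°(Ca²⁺/Ca).
So E°(Ca²⁺/Ca) = E°(Sn²⁺/Sn) − E°cell = (-0.14) − (+2.731) = -2.87 V.

-2.87 V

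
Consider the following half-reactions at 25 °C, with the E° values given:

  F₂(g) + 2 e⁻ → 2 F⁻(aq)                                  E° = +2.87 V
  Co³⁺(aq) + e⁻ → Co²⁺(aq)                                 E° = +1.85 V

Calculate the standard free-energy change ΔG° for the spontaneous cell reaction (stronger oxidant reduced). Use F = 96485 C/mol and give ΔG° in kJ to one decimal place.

-196.8 kJ

F₂/F⁻ (E° = +2.87 V) is the cathode; Co³⁺/Co²⁺ (E° = +1.85 V) is the anode, so E°cell = +1.02 V.
Balancing electrons gives n = 2 (lcm of 2 and 1).
ΔG° = −nFE° = −(2)(96485)(+1.02) = -196,829 J = -196.8 kJ.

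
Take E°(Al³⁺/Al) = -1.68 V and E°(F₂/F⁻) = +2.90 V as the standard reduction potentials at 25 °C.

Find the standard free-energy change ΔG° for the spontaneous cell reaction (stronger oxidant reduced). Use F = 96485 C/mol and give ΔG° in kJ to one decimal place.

F₂/F⁻ (E° = +2.90 V) is the cathode; Al³⁺/Al (E° = -1.68 V) is the anode, so E°cell = +4.58 V.
Balancing electrons gives n = 6 (lcm of 2 and 3).
ΔG° = −nFE° = −(6)(96485)(+4.58) = -2,651,408 J = -2651.4 kJ.

-2651.4 kJ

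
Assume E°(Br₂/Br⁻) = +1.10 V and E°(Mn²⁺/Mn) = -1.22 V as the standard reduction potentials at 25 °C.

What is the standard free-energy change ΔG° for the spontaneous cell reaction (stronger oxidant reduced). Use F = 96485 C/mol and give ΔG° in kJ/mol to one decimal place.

Br₂/Br⁻ (E° = +1.10 V) is the cathode; Mn²⁺/Mn (E° = -1.22 V) is the anode, so E°cell = +2.32 V.
Balancing electrons gives n = 2 (lcm of 2 and 2).
ΔG° = −nFE° = −(2)(96485)(+2.32) = -447,690 J = -447.7 kJ/mol.

-447.7 kJ/mol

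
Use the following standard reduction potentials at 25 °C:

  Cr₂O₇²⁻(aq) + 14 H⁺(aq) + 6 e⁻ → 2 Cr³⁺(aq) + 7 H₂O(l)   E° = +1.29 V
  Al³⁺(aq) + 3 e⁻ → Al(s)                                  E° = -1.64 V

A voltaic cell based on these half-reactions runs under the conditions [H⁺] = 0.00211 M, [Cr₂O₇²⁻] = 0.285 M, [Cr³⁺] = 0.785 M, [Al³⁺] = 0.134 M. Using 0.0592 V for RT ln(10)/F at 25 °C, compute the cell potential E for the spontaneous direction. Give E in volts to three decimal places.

Cr₂O₇²⁻/Cr³⁺ is the cathode (higher E°), Al³⁺/Al the anode: E°cell = +1.29 − (-1.64) = +2.93 V, n = 6.
Overall: Cr₂O₇²⁻(aq) + 14 H⁺(aq) + 2 Al(s) → 2 Cr³⁺(aq) + 7 H₂O(l) + 2 Al³⁺(aq)
Q = [Cr³⁺]^2·[Al³⁺]^2 / ([Cr₂O₇²⁻]·[H⁺]^14); log Q = 36.049.
E = E° − (0.0592/n) log Q = +2.93 − (0.0592/6)(36.049) = +2.574 V.

+2.574 V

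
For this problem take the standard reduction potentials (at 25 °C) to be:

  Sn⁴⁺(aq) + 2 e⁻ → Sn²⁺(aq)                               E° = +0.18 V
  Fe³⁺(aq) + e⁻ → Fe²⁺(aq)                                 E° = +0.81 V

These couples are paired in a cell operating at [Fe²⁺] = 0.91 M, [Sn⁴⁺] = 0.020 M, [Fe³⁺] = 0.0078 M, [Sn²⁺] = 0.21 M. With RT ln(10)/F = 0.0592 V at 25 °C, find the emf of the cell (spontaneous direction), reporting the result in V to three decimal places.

+0.538 V

Fe³⁺/Fe²⁺ is the cathode (higher E°), Sn⁴⁺/Sn²⁺ the anode: E°cell = +0.81 − (+0.18) = +0.63 V, n = 2.
Overall: 2 Fe³⁺(aq) + Sn²⁺(aq) → 2 Fe²⁺(aq) + Sn⁴⁺(aq)
Q = [Fe²⁺]^2·[Sn⁴⁺] / ([Fe³⁺]^2·[Sn²⁺]); log Q = 3.113.
E = E° − (0.0592/n) log Q = +0.63 − (0.0592/2)(3.113) = +0.538 V.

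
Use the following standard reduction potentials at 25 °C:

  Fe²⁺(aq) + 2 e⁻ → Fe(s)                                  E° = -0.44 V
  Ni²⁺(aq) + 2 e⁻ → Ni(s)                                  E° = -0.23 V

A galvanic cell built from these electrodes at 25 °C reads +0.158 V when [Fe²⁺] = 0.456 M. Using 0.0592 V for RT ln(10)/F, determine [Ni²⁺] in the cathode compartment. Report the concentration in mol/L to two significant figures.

0.0080 M

Ni²⁺/Ni is the cathode, Fe²⁺/Fe the anode: E°cell = +0.21 V, n = 2.
Overall reaction: Ni²⁺(aq) + Fe(s) → Ni(s) + Fe²⁺(aq); Q = [Fe²⁺]^1/[Ni²⁺]^1.
From E = E° − (0.0592/n) log Q: log Q = (E° − E)·n/0.0592 = (+0.21 − (+0.158))·2/0.0592 = 1.7568.
So 1·log[Ni²⁺] = 1·log(0.456) − log Q = -0.3410 − (1.7568) = -2.0978; [Ni²⁺] = 10^(-2.0978) ≈ 0.0080 M.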